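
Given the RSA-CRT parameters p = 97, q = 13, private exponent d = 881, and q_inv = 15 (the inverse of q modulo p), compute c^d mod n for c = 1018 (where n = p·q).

d_p = d mod (p−1) = 881 mod 96 = 17; d_q = d mod (q−1) = 5.
m₁ = c^(d_p) mod p: c ≡ 48 (mod 97), and 48^17 mod 97 = 31.
m₂ = c^(d_q) mod q: c ≡ 4 (mod 13), and 4^5 mod 13 = 10.
h = q_inv·(m₁ − m₂) mod p = 15·(31 − 10) mod 97 = 24.
m = m₂ + h·q = 10 + 24·13 = 322.

322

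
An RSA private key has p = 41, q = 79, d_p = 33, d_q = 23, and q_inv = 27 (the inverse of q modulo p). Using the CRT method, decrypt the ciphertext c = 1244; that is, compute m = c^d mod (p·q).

m₁ = c^(d_p) mod p: c ≡ 14 (mod 41), and 14^33 mod 41 = 14.
m₂ = c^(d_q) mod q: c ≡ 59 (mod 79), and 59^23 mod 79 = 29.
h = q_inv·(m₁ − m₂) mod p = 27·(14 − 29) mod 41 = 5.
m = m₂ + h·q = 29 + 5·79 = 424.

424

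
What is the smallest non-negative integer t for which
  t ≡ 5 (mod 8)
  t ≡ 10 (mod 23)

From t ≡ 5 (mod 8) write t = 5 + 8s. Substituting into t ≡ 10 (mod 23) gives 8s ≡ 5 (mod 23), and since 8⁻¹ ≡ 3 (mod 23), s ≡ 15. Hence t ≡ 5 + 8·15 = 125 (mod 184).

125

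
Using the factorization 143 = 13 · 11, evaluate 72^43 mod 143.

84

Mod 13: 72 ≡ 7; by Fermat, exponent reduces to 43 mod 12 = 7; 7^7 ≡ 6 (mod 13).
Mod 11: 72 ≡ 6; by Fermat, exponent reduces to 43 mod 10 = 3; 6^3 ≡ 7 (mod 11).
Combine by CRT: x ≡ 6 (mod 13), x ≡ 7 (mod 11) ⇒ x ≡ 84 (mod 143).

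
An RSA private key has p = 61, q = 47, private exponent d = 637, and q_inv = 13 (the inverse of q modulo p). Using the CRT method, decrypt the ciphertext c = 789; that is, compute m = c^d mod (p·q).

d_p = d mod (p−1) = 637 mod 60 = 37; d_q = d mod (q−1) = 39.
m₁ = c^(d_p) mod p: c ≡ 57 (mod 61), and 57^37 mod 61 = 25.
m₂ = c^(d_q) mod q: c ≡ 37 (mod 47), and 37^39 mod 47 = 24.
h = q_inv·(m₁ − m₂) mod p = 13·(25 − 24) mod 61 = 13.
m = m₂ + h·q = 24 + 13·47 = 635.

635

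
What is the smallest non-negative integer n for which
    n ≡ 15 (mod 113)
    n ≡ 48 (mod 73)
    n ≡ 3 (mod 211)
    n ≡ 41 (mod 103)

Combine the congruences pairwise.
From n ≡ 15 (mod 113) write n = 15 + 113t. Substituting into n ≡ 48 (mod 73) gives 113t ≡ 33 (mod 73), and since 40⁻¹ ≡ 42 (mod 73), t ≡ 72. Hence n ≡ 15 + 113·72 = 8151 (mod 8249).
From n ≡ 8151 (mod 8249) write n = 8151 + 8249t. Substituting into n ≡ 3 (mod 211) gives 8249t ≡ 81 (mod 211), and since 20⁻¹ ≡ 95 (mod 211), t ≡ 99. Hence n ≡ 8151 + 8249·99 = 824802 (mod 1740539).
From n ≡ 824802 (mod 1740539) write n = 824802 + 1740539t. Substituting into n ≡ 41 (mod 103) gives 1740539t ≡ 63 (mod 103), and since 45⁻¹ ≡ 87 (mod 103), t ≡ 22. Hence n ≡ 824802 + 1740539·22 = 39116660 (mod 179275517).

39116660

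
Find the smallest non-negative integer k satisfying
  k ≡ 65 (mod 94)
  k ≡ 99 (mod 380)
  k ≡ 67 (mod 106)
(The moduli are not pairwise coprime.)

gcd(94, 380) = 2 and 2 | (99 − 65), so the pair is consistent; merging gives k ≡ 5799 (mod 17860), where 17860 = lcm(94, 380).
gcd(17860, 106) = 2 and 2 | (67 − 5799), so the pair is consistent; merging gives k ≡ 148679 (mod 946580), where 946580 = lcm(17860, 106).
The solution is unique modulo lcm(94, 380, 106) = 946580.

148679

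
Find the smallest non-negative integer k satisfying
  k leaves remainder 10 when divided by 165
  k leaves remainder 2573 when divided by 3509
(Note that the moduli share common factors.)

48190

Combine the congruences pairwise.
gcd(165, 3509) = 11 and 11 | (2573 − 10), so the pair is consistent; merging gives k ≡ 48190 (mod 52635), where 52635 = lcm(165, 3509).
The solution is unique modulo lcm(165, 3509) = 52635.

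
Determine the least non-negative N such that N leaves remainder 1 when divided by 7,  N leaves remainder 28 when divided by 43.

71

From N ≡ 1 (mod 7) write N = 1 + 7t. Substituting into N ≡ 28 (mod 43) gives 7t ≡ 27 (mod 43), and since 7⁻¹ ≡ 37 (mod 43), t ≡ 10. Hence N ≡ 1 + 7·10 = 71 (mod 301).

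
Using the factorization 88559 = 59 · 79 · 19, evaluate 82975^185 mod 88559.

Mod 59: 82975 ≡ 21; by Fermat, exponent reduces to 185 mod 58 = 11; 21^11 ≡ 12 (mod 59).
Mod 79: 82975 ≡ 25; by Fermat, exponent reduces to 185 mod 78 = 29; 25^29 ≡ 4 (mod 79).
Mod 19: 82975 ≡ 2; by Fermat, exponent reduces to 185 mod 18 = 5; 2^5 ≡ 13 (mod 19).
Combine by CRT: x ≡ 12 (mod 59), x ≡ 4 (mod 79), x ≡ 13 (mod 19) ⇒ x ≡ 85798 (mod 88559).

85798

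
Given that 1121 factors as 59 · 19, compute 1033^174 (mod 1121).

1

Mod 59: 1033 ≡ 30; since 58 | 174, by Fermat 30^174 ≡ 1 (mod 59).
Mod 19: 1033 ≡ 7; by Fermat, exponent reduces to 174 mod 18 = 12; 7^12 ≡ 1 (mod 19).
Combine by CRT: x ≡ 1 (mod 59), x ≡ 1 (mod 19) ⇒ x ≡ 1 (mod 1121).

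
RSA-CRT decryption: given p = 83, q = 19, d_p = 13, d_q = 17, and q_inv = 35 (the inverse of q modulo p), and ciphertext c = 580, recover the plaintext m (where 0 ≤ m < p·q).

m₁ = c^(d_p) mod p: c ≡ 82 (mod 83), and 82^13 mod 83 = 82.
m₂ = c^(d_q) mod q: c ≡ 10 (mod 19), and 10^17 mod 19 = 2.
h = q_inv·(m₁ − m₂) mod p = 35·(82 − 2) mod 83 = 61.
m = m₂ + h·q = 2 + 61·19 = 1161.

1161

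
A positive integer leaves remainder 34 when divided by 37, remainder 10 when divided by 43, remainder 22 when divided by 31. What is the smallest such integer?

24047

The moduli are pairwise coprime; N = 37·43·31 = 49321.
N/37 = 1333; 1333 ≡ 1 (mod 37), inverse 1.
N/43 = 1147; 1147 ≡ 29 (mod 43); 29·3 ≡ 1, so inverse 3.
N/31 = 1591; 1591 ≡ 10 (mod 31); 10·28 ≡ 1, so inverse 28.
m ≡ 34·1333·1 + 10·1147·3 + 22·1591·28 = 1059788.
1059788 mod 49321 = 24047.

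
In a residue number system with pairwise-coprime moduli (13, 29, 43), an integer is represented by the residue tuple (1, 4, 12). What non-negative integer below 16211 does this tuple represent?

13170

Combine the congruences pairwise.
From x ≡ 1 (mod 13) write x = 1 + 13t. Substituting into x ≡ 4 (mod 29) gives 13t ≡ 3 (mod 29), and since 13⁻¹ ≡ 9 (mod 29), t ≡ 27. Hence x ≡ 1 + 13·27 = 352 (mod 377).
From x ≡ 352 (mod 377) write x = 352 + 377t. Substituting into x ≡ 12 (mod 43) gives 377t ≡ 4 (mod 43), and since 33⁻¹ ≡ 30 (mod 43), t ≡ 34. Hence x ≡ 352 + 377·34 = 13170 (mod 16211).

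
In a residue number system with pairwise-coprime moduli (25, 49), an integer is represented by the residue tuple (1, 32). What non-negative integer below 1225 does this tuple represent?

Combine the congruences pairwise.
From x ≡ 1 (mod 25) write x = 1 + 25t. Substituting into x ≡ 32 (mod 49) gives 25t ≡ 31 (mod 49), and since 25⁻¹ ≡ 2 (mod 49), t ≡ 13. Hence x ≡ 1 + 25·13 = 326 (mod 1225).

326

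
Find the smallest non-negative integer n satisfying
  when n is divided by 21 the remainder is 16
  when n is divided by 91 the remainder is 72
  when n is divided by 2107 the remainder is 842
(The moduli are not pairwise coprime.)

gcd(21, 91) = 7 and 7 | (72 − 16), so the pair is consistent; merging gives n ≡ 163 (mod 273), where 273 = lcm(21, 91).
gcd(273, 2107) = 7 and 7 | (842 − 163), so the pair is consistent; merging gives n ≡ 49303 (mod 82173), where 82173 = lcm(273, 2107).
The solution is unique modulo lcm(21, 91, 2107) = 82173.

49303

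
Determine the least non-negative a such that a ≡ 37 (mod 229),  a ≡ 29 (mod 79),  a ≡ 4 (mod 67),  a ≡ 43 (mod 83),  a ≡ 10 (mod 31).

998876740

From a ≡ 37 (mod 229) write a = 37 + 229t. Substituting into a ≡ 29 (mod 79) gives 229t ≡ 71 (mod 79), and since 71⁻¹ ≡ 69 (mod 79), t ≡ 1. Hence a ≡ 37 + 229·1 = 266 (mod 18091).
From a ≡ 266 (mod 18091) write a = 266 + 18091t. Substituting into a ≡ 4 (mod 67) gives 18091t ≡ 6 (mod 67), and since 1⁻¹ ≡ 1 (mod 67), t ≡ 6. Hence a ≡ 266 + 18091·6 = 108812 (mod 1212097).
From a ≡ 108812 (mod 1212097) write a = 108812 + 1212097t. Substituting into a ≡ 43 (mod 83) gives 1212097t ≡ 44 (mod 83), and since 48⁻¹ ≡ 64 (mod 83), t ≡ 77. Hence a ≡ 108812 + 1212097·77 = 93440281 (mod 100604051).
From a ≡ 93440281 (mod 100604051) write a = 93440281 + 100604051t. Substituting into a ≡ 10 (mod 31) gives 100604051t ≡ 22 (mod 31), and since 30⁻¹ ≡ 30 (mod 31), t ≡ 9. Hence a ≡ 93440281 + 100604051·9 = 998876740 (mod 3118725581).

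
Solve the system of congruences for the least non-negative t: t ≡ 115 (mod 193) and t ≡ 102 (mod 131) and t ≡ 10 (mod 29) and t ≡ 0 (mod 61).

27682105

The moduli are pairwise coprime; N = 193·131·29·61 = 44725627.
N/193 = 231739; 231739 ≡ 139 (mod 193); 139·25 ≡ 1, so inverse 25.
N/131 = 341417; 341417 ≡ 31 (mod 131); 31·93 ≡ 1, so inverse 93.
N/29 = 1542263; 1542263 ≡ 14 (mod 29); 14·27 ≡ 1, so inverse 27.
N/61 = 733207; 733207 ≡ 48 (mod 61); 48·14 ≡ 1, so inverse 14.
t ≡ 115·231739·25 + 102·341417·93 + 10·1542263·27 + 0·733207·14 = 4321342297.
4321342297 mod 44725627 = 27682105.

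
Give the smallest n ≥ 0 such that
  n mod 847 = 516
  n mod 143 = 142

7292

Combine the congruences pairwise.
gcd(847, 143) = 11 and 11 | (142 − 516), so the pair is consistent; merging gives n ≡ 7292 (mod 11011), where 11011 = lcm(847, 143).
The solution is unique modulo lcm(847, 143) = 11011.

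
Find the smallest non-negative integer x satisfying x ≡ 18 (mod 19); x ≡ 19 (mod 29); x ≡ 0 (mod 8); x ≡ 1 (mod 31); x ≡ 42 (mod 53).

The moduli are pairwise coprime; N = 19·29·8·31·53 = 7242344.
N/19 = 381176; 381176 ≡ 17 (mod 19); 17·9 ≡ 1, so inverse 9.
N/29 = 249736; 249736 ≡ 17 (mod 29); 17·12 ≡ 1, so inverse 12.
N/8 = 905293; 905293 ≡ 5 (mod 8); 5·5 ≡ 1, so inverse 5.
N/31 = 233624; 233624 ≡ 8 (mod 31); 8·4 ≡ 1, so inverse 4.
N/53 = 136648; 136648 ≡ 14 (mod 53); 14·19 ≡ 1, so inverse 19.
x ≡ 18·381176·9 + 19·249736·12 + 0·905293·5 + 1·233624·4 + 42·136648·19 = 228669920.
228669920 mod 7242344 = 4157256.

4157256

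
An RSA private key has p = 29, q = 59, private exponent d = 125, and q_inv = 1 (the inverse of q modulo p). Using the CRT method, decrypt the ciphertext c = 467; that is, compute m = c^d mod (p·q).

d_p = d mod (p−1) = 125 mod 28 = 13; d_q = d mod (q−1) = 9.
m₁ = c^(d_p) mod p: c ≡ 3 (mod 29), and 3^13 mod 29 = 19.
m₂ = c^(d_q) mod q: c ≡ 54 (mod 59), and 54^9 mod 59 = 11.
h = q_inv·(m₁ − m₂) mod p = 1·(19 − 11) mod 29 = 8.
m = m₂ + h·q = 11 + 8·59 = 483.

483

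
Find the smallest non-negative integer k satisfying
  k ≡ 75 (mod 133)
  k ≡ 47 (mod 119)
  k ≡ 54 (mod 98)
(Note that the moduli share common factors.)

gcd(133, 119) = 7 and 7 | (47 − 75), so the pair is consistent; merging gives k ≡ 2070 (mod 2261), where 2261 = lcm(133, 119).
gcd(2261, 98) = 7 and 7 | (54 − 2070), so the pair is consistent; merging gives k ≡ 15636 (mod 31654), where 31654 = lcm(2261, 98).
The solution is unique modulo lcm(133, 119, 98) = 31654.

15636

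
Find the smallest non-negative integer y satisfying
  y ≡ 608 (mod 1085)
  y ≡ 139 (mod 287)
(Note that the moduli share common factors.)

gcd(1085, 287) = 7 and 7 | (139 − 608), so the pair is consistent; merging gives y ≡ 13628 (mod 44485), where 44485 = lcm(1085, 287).
The solution is unique modulo lcm(1085, 287) = 44485.

13628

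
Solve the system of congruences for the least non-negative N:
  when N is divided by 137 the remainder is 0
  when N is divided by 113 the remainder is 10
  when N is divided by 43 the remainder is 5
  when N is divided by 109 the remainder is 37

The moduli are pairwise coprime; M = 137·113·43·109 = 72559447.
M/137 = 529631; 529631 ≡ 126 (mod 137); 126·112 ≡ 1, so inverse 112.
M/113 = 642119; 642119 ≡ 53 (mod 113); 53·32 ≡ 1, so inverse 32.
M/43 = 1687429; 1687429 ≡ 23 (mod 43); 23·15 ≡ 1, so inverse 15.
M/109 = 665683; 665683 ≡ 20 (mod 109); 20·60 ≡ 1, so inverse 60.
N ≡ 0·529631·112 + 10·642119·32 + 5·1687429·15 + 37·665683·60 = 1809851515.
1809851515 mod 72559447 = 68424787.

68424787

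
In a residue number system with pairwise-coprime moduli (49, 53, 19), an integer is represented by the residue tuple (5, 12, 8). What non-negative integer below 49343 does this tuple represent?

Combine the congruences pairwise.
From x ≡ 5 (mod 49) write x = 5 + 49t. Substituting into x ≡ 12 (mod 53) gives 49t ≡ 7 (mod 53), and since 49⁻¹ ≡ 13 (mod 53), t ≡ 38. Hence x ≡ 5 + 49·38 = 1867 (mod 2597).
From x ≡ 1867 (mod 2597) write x = 1867 + 2597t. Substituting into x ≡ 8 (mod 19) gives 2597t ≡ 3 (mod 19), and since 13⁻¹ ≡ 3 (mod 19), t ≡ 9. Hence x ≡ 1867 + 2597·9 = 25240 (mod 49343).

25240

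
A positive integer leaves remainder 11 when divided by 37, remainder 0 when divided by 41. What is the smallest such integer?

492

From N ≡ 11 (mod 37) write N = 11 + 37t. Substituting into N ≡ 0 (mod 41) gives 37t ≡ 30 (mod 41), and since 37⁻¹ ≡ 10 (mod 41), t ≡ 13. Hence N ≡ 11 + 37·13 = 492 (mod 1517).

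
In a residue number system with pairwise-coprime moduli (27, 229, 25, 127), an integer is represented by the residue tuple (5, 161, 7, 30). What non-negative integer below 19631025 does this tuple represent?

4127657

From x ≡ 5 (mod 27) write x = 5 + 27t. Substituting into x ≡ 161 (mod 229) gives 27t ≡ 156 (mod 229), and since 27⁻¹ ≡ 17 (mod 229), t ≡ 133. Hence x ≡ 5 + 27·133 = 3596 (mod 6183).
From x ≡ 3596 (mod 6183) write x = 3596 + 6183t. Substituting into x ≡ 7 (mod 25) gives 6183t ≡ 11 (mod 25), and since 8⁻¹ ≡ 22 (mod 25), t ≡ 17. Hence x ≡ 3596 + 6183·17 = 108707 (mod 154575).
From x ≡ 108707 (mod 154575) write x = 108707 + 154575t. Substituting into x ≡ 30 (mod 127) gives 154575t ≡ 35 (mod 127), and since 16⁻¹ ≡ 8 (mod 127), t ≡ 26. Hence x ≡ 108707 + 154575·26 = 4127657 (mod 19631025).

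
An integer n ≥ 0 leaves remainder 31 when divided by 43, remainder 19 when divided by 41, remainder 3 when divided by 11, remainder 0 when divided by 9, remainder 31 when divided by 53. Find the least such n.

The moduli are pairwise coprime; M = 43·41·11·9·53 = 9250461.
M/43 = 215127; 215127 ≡ 41 (mod 43); 41·21 ≡ 1, so inverse 21.
M/41 = 225621; 225621 ≡ 39 (mod 41); 39·20 ≡ 1, so inverse 20.
M/11 = 840951; 840951 ≡ 1 (mod 11), inverse 1.
M/9 = 1027829; 1027829 ≡ 2 (mod 9); 2·5 ≡ 1, so inverse 5.
M/53 = 174537; 174537 ≡ 8 (mod 53); 8·20 ≡ 1, so inverse 20.
n ≡ 31·215127·21 + 19·225621·20 + 3·840951·1 + 0·1027829·5 + 31·174537·20 = 336519450.
336519450 mod 9250461 = 3502854.

3502854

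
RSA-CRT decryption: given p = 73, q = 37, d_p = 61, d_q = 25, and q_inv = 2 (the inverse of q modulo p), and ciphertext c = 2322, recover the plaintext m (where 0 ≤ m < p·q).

m₁ = c^(d_p) mod p: c ≡ 59 (mod 73), and 59^61 mod 73 = 20.
m₂ = c^(d_q) mod q: c ≡ 28 (mod 37), and 28^25 mod 37 = 21.
h = q_inv·(m₁ − m₂) mod p = 2·(20 − 21) mod 73 = 71.
m = m₂ + h·q = 21 + 71·37 = 2648.

2648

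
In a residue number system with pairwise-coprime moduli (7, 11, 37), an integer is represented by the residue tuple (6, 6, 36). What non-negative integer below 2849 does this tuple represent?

776

From x ≡ 6 (mod 7) write x = 6 + 7t. Substituting into x ≡ 6 (mod 11) gives 7t ≡ 0 (mod 11), and since 7⁻¹ ≡ 8 (mod 11), t ≡ 0. Hence x ≡ 6 + 7·0 = 6 (mod 77).
From x ≡ 6 (mod 77) write x = 6 + 77t. Substituting into x ≡ 36 (mod 37) gives 77t ≡ 30 (mod 37), and since 3⁻¹ ≡ 25 (mod 37), t ≡ 10. Hence x ≡ 6 + 77·10 = 776 (mod 2849).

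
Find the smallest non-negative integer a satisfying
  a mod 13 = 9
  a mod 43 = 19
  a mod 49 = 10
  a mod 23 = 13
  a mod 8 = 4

1486572

The moduli are pairwise coprime; N = 13·43·49·23·8 = 5039944.
N/13 = 387688; 387688 ≡ 2 (mod 13); 2·7 ≡ 1, so inverse 7.
N/43 = 117208; 117208 ≡ 33 (mod 43); 33·30 ≡ 1, so inverse 30.
N/49 = 102856; 102856 ≡ 5 (mod 49); 5·10 ≡ 1, so inverse 10.
N/23 = 219128; 219128 ≡ 7 (mod 23); 7·10 ≡ 1, so inverse 10.
N/8 = 629993; 629993 ≡ 1 (mod 8), inverse 1.
a ≡ 9·387688·7 + 19·117208·30 + 10·102856·10 + 13·219128·10 + 4·629993·1 = 132525116.
132525116 mod 5039944 = 1486572.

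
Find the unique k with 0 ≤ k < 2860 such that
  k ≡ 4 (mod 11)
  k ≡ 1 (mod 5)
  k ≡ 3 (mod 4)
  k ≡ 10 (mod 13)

Combine the congruences pairwise.
From k ≡ 4 (mod 11) write k = 4 + 11t. Substituting into k ≡ 1 (mod 5) gives 11t ≡ 2 (mod 5), and since 1⁻¹ ≡ 1 (mod 5), t ≡ 2. Hence k ≡ 4 + 11·2 = 26 (mod 55).
From k ≡ 26 (mod 55) write k = 26 + 55t. Substituting into k ≡ 3 (mod 4) gives 55t ≡ 1 (mod 4), and since 3⁻¹ ≡ 3 (mod 4), t ≡ 3. Hence k ≡ 26 + 55·3 = 191 (mod 220).
From k ≡ 191 (mod 220) write k = 191 + 220t. Substituting into k ≡ 10 (mod 13) gives 220t ≡ 1 (mod 13), and since 12⁻¹ ≡ 12 (mod 13), t ≡ 12. Hence k ≡ 191 + 220·12 = 2831 (mod 2860).

2831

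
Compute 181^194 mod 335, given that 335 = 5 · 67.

151

Mod 5: 181 ≡ 1; by Fermat, exponent reduces to 194 mod 4 = 2; 1^2 ≡ 1 (mod 5).
Mod 67: 181 ≡ 47; by Fermat, exponent reduces to 194 mod 66 = 62; 47^62 ≡ 17 (mod 67).
Combine by CRT: x ≡ 1 (mod 5), x ≡ 17 (mod 67) ⇒ x ≡ 151 (mod 335).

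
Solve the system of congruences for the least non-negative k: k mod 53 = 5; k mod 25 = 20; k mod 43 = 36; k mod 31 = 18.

From k ≡ 5 (mod 53) write k = 5 + 53t. Substituting into k ≡ 20 (mod 25) gives 53t ≡ 15 (mod 25), and since 3⁻¹ ≡ 17 (mod 25), t ≡ 5. Hence k ≡ 5 + 53·5 = 270 (mod 1325).
From k ≡ 270 (mod 1325) write k = 270 + 1325t. Substituting into k ≡ 36 (mod 43) gives 1325t ≡ 24 (mod 43), and since 35⁻¹ ≡ 16 (mod 43), t ≡ 40. Hence k ≡ 270 + 1325·40 = 53270 (mod 56975).
From k ≡ 53270 (mod 56975) write k = 53270 + 56975t. Substituting into k ≡ 18 (mod 31) gives 56975t ≡ 6 (mod 31), and since 28⁻¹ ≡ 10 (mod 31), t ≡ 29. Hence k ≡ 53270 + 56975·29 = 1705545 (mod 1766225).

1705545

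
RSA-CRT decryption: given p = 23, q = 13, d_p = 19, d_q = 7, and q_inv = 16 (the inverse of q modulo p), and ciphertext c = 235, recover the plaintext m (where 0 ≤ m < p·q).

m₁ = c^(d_p) mod p: c ≡ 5 (mod 23), and 5^19 mod 23 = 7.
m₂ = c^(d_q) mod q: c ≡ 1 (mod 13), and 1^7 mod 13 = 1.
h = q_inv·(m₁ − m₂) mod p = 16·(7 − 1) mod 23 = 4.
m = m₂ + h·q = 1 + 4·13 = 53.

53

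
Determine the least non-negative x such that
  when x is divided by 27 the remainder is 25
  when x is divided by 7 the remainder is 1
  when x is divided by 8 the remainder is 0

1240

Combine the congruences pairwise.
From x ≡ 25 (mod 27) write x = 25 + 27t. Substituting into x ≡ 1 (mod 7) gives 27t ≡ 4 (mod 7), and since 6⁻¹ ≡ 6 (mod 7), t ≡ 3. Hence x ≡ 25 + 27·3 = 106 (mod 189).
From x ≡ 106 (mod 189) write x = 106 + 189t. Substituting into x ≡ 0 (mod 8) gives 189t ≡ 6 (mod 8), and since 5⁻¹ ≡ 5 (mod 8), t ≡ 6. Hence x ≡ 106 + 189·6 = 1240 (mod 1512).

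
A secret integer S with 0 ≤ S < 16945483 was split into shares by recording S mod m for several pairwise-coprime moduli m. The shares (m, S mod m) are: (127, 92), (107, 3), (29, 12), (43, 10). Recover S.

Combine the congruences pairwise.
From S ≡ 92 (mod 127) write S = 92 + 127t. Substituting into S ≡ 3 (mod 107) gives 127t ≡ 18 (mod 107), and since 20⁻¹ ≡ 91 (mod 107), t ≡ 33. Hence S ≡ 92 + 127·33 = 4283 (mod 13589).
From S ≡ 4283 (mod 13589) write S = 4283 + 13589t. Substituting into S ≡ 12 (mod 29) gives 13589t ≡ 21 (mod 29), and since 17⁻¹ ≡ 12 (mod 29), t ≡ 20. Hence S ≡ 4283 + 13589·20 = 276063 (mod 394081).
From S ≡ 276063 (mod 394081) write S = 276063 + 394081t. Substituting into S ≡ 10 (mod 43) gives 394081t ≡ 7 (mod 43), and since 29⁻¹ ≡ 3 (mod 43), t ≡ 21. Hence S ≡ 276063 + 394081·21 = 8551764 (mod 16945483).

8551764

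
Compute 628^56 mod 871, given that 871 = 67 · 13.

Mod 67: 628 ≡ 25; 25^56 ≡ 25 (mod 67).
Mod 13: 628 ≡ 4; by Fermat, exponent reduces to 56 mod 12 = 8; 4^8 ≡ 3 (mod 13).
Combine by CRT: x ≡ 25 (mod 67), x ≡ 3 (mod 13) ⇒ x ≡ 159 (mod 871).

159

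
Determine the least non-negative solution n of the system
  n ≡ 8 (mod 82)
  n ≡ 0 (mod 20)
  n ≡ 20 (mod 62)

gcd(82, 20) = 2 and 2 | (0 − 8), so the pair is consistent; merging gives n ≡ 500 (mod 820), where 820 = lcm(82, 20).
gcd(820, 62) = 2 and 2 | (20 − 500), so the pair is consistent; merging gives n ≡ 8700 (mod 25420), where 25420 = lcm(820, 62).
The solution is unique modulo lcm(82, 20, 62) = 25420.

8700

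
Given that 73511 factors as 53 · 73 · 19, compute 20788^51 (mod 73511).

Mod 53: 20788 ≡ 12; 12^51 ≡ 31 (mod 53).
Mod 73: 20788 ≡ 56; 56^51 ≡ 51 (mod 73).
Mod 19: 20788 ≡ 2; by Fermat, exponent reduces to 51 mod 18 = 15; 2^15 ≡ 12 (mod 19).
Combine by CRT: x ≡ 31 (mod 53), x ≡ 51 (mod 73), x ≡ 12 (mod 19) ⇒ x ≡ 23192 (mod 73511).

23192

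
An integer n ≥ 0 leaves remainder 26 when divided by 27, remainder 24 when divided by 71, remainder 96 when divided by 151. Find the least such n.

20330

The moduli are pairwise coprime; M = 27·71·151 = 289467.
M/27 = 10721; 10721 ≡ 2 (mod 27); 2·14 ≡ 1, so inverse 14.
M/71 = 4077; 4077 ≡ 30 (mod 71); 30·45 ≡ 1, so inverse 45.
M/151 = 1917; 1917 ≡ 105 (mod 151); 105·128 ≡ 1, so inverse 128.
n ≡ 26·10721·14 + 24·4077·45 + 96·1917·128 = 31861700.
31861700 mod 289467 = 20330.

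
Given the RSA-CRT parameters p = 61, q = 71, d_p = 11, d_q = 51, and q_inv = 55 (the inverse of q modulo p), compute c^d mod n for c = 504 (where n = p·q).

m₁ = c^(d_p) mod p: c ≡ 16 (mod 61), and 16^11 mod 61 = 25.
m₂ = c^(d_q) mod q: c ≡ 7 (mod 71), and 7^51 mod 71 = 52.
h = q_inv·(m₁ − m₂) mod p = 55·(25 − 52) mod 61 = 40.
m = m₂ + h·q = 52 + 40·71 = 2892.

2892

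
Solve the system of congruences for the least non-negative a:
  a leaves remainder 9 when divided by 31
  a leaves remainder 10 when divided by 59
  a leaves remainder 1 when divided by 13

1249

From a ≡ 9 (mod 31) write a = 9 + 31t. Substituting into a ≡ 10 (mod 59) gives 31t ≡ 1 (mod 59), and since 31⁻¹ ≡ 40 (mod 59), t ≡ 40. Hence a ≡ 9 + 31·40 = 1249 (mod 1829).
From a ≡ 1249 (mod 1829) write a = 1249 + 1829t. Substituting into a ≡ 1 (mod 13) gives 1829t ≡ 0 (mod 13), and since 9⁻¹ ≡ 3 (mod 13), t ≡ 0. Hence a ≡ 1249 + 1829·0 = 1249 (mod 23777).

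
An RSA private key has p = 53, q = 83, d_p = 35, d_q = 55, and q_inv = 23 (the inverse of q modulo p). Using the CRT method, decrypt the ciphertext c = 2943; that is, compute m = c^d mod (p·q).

m₁ = c^(d_p) mod p: c ≡ 28 (mod 53), and 28^35 mod 53 = 46.
m₂ = c^(d_q) mod q: c ≡ 38 (mod 83), and 38^55 mod 83 = 49.
h = q_inv·(m₁ − m₂) mod p = 23·(46 − 49) mod 53 = 37.
m = m₂ + h·q = 49 + 37·83 = 3120.

3120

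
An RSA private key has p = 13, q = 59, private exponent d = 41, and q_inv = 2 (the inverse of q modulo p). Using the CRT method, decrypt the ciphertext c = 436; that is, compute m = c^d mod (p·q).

349

d_p = d mod (p−1) = 41 mod 12 = 5; d_q = d mod (q−1) = 41.
m₁ = c^(d_p) mod p: c ≡ 7 (mod 13), and 7^5 mod 13 = 11.
m₂ = c^(d_q) mod q: c ≡ 23 (mod 59), and 23^41 mod 59 = 54.
h = q_inv·(m₁ − m₂) mod p = 2·(11 − 54) mod 13 = 5.
m = m₂ + h·q = 54 + 5·59 = 349.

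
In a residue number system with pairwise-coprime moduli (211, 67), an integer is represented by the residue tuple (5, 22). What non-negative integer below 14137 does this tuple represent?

13087

From x ≡ 5 (mod 211) write x = 5 + 211t. Substituting into x ≡ 22 (mod 67) gives 211t ≡ 17 (mod 67), and since 10⁻¹ ≡ 47 (mod 67), t ≡ 62. Hence x ≡ 5 + 211·62 = 13087 (mod 14137).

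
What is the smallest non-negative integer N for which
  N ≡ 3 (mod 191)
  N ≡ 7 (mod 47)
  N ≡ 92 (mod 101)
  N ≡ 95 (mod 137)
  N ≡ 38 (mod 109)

1671709167

The moduli are pairwise coprime; M = 191·47·101·137·109 = 13539407641.
M/191 = 70886951; 70886951 ≡ 166 (mod 191); 166·84 ≡ 1, so inverse 84.
M/47 = 288072503; 288072503 ≡ 9 (mod 47); 9·21 ≡ 1, so inverse 21.
M/101 = 134053541; 134053541 ≡ 79 (mod 101); 79·78 ≡ 1, so inverse 78.
M/137 = 98827793; 98827793 ≡ 103 (mod 137); 103·4 ≡ 1, so inverse 4.
M/109 = 124214749; 124214749 ≡ 93 (mod 109); 93·34 ≡ 1, so inverse 34.
N ≡ 3·70886951·84 + 7·288072503·21 + 92·134053541·78 + 95·98827793·4 + 38·124214749·34 = 1220218396857.
1220218396857 mod 13539407641 = 1671709167.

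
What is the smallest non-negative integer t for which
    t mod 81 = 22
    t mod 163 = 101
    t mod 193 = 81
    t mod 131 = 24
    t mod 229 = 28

23358035065

The moduli are pairwise coprime; N = 81·163·193·131·229 = 76442821821.
N/81 = 943738541; 943738541 ≡ 8 (mod 81); 8·71 ≡ 1, so inverse 71.
N/163 = 468974367; 468974367 ≡ 58 (mod 163); 58·104 ≡ 1, so inverse 104.
N/193 = 396076797; 396076797 ≡ 74 (mod 193); 74·60 ≡ 1, so inverse 60.
N/131 = 583532991; 583532991 ≡ 41 (mod 131); 41·16 ≡ 1, so inverse 16.
N/229 = 333811449; 333811449 ≡ 210 (mod 229); 210·12 ≡ 1, so inverse 12.
t ≡ 22·943738541·71 + 101·468974367·104 + 81·396076797·60 + 24·583532991·16 + 28·333811449·12 = 8661396900838.
8661396900838 mod 76442821821 = 23358035065.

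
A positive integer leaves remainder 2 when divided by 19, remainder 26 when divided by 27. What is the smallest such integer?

458

Combine the congruences pairwise.
From m ≡ 2 (mod 19) write m = 2 + 19t. Substituting into m ≡ 26 (mod 27) gives 19t ≡ 24 (mod 27), and since 19⁻¹ ≡ 10 (mod 27), t ≡ 24. Hence m ≡ 2 + 19·24 = 458 (mod 513).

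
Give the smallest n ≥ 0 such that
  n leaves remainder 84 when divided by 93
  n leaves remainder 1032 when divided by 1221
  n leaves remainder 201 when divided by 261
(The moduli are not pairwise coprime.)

548040

gcd(93, 1221) = 3 and 3 | (1032 − 84), so the pair is consistent; merging gives n ≡ 18126 (mod 37851), where 37851 = lcm(93, 1221).
gcd(37851, 261) = 3 and 3 | (201 − 18126), so the pair is consistent; merging gives n ≡ 548040 (mod 3293037), where 3293037 = lcm(37851, 261).
The solution is unique modulo lcm(93, 1221, 261) = 3293037.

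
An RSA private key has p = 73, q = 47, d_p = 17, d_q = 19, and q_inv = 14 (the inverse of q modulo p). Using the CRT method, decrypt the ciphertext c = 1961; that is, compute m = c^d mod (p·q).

m₁ = c^(d_p) mod p: c ≡ 63 (mod 73), and 63^17 mod 73 = 63.
m₂ = c^(d_q) mod q: c ≡ 34 (mod 47), and 34^19 mod 47 = 25.
h = q_inv·(m₁ − m₂) mod p = 14·(63 − 25) mod 73 = 21.
m = m₂ + h·q = 25 + 21·47 = 1012.

1012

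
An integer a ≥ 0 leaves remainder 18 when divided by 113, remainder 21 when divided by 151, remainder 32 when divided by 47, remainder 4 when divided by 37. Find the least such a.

Combine the congruences pairwise.
From a ≡ 18 (mod 113) write a = 18 + 113t. Substituting into a ≡ 21 (mod 151) gives 113t ≡ 3 (mod 151), and since 113⁻¹ ≡ 147 (mod 151), t ≡ 139. Hence a ≡ 18 + 113·139 = 15725 (mod 17063).
From a ≡ 15725 (mod 17063) write a = 15725 + 17063t. Substituting into a ≡ 32 (mod 47) gives 17063t ≡ 5 (mod 47), and since 2⁻¹ ≡ 24 (mod 47), t ≡ 26. Hence a ≡ 15725 + 17063·26 = 459363 (mod 801961).
From a ≡ 459363 (mod 801961) write a = 459363 + 801961t. Substituting into a ≡ 4 (mod 37) gives 801961t ≡ 33 (mod 37), and since 23⁻¹ ≡ 29 (mod 37), t ≡ 32. Hence a ≡ 459363 + 801961·32 = 26122115 (mod 29672557).

26122115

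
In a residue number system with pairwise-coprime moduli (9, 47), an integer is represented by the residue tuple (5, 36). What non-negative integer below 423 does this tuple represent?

365

From x ≡ 5 (mod 9) write x = 5 + 9t. Substituting into x ≡ 36 (mod 47) gives 9t ≡ 31 (mod 47), and since 9⁻¹ ≡ 21 (mod 47), t ≡ 40. Hence x ≡ 5 + 9·40 = 365 (mod 423).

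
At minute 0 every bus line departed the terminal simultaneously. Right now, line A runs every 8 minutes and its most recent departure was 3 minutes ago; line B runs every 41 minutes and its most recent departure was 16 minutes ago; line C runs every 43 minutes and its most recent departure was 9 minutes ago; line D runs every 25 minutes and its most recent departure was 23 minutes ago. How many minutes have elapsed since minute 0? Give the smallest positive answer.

25723

The moduli are pairwise coprime; N = 8·41·43·25 = 352600.
N/8 = 44075; 44075 ≡ 3 (mod 8); 3·3 ≡ 1, so inverse 3.
N/41 = 8600; 8600 ≡ 31 (mod 41); 31·4 ≡ 1, so inverse 4.
N/43 = 8200; 8200 ≡ 30 (mod 43); 30·33 ≡ 1, so inverse 33.
N/25 = 14104; 14104 ≡ 4 (mod 25); 4·19 ≡ 1, so inverse 19.
t ≡ 3·44075·3 + 16·8600·4 + 9·8200·33 + 23·14104·19 = 9545923.
9545923 mod 352600 = 25723.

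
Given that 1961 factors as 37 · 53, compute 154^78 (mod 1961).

1960

Mod 37: 154 ≡ 6; by Fermat, exponent reduces to 78 mod 36 = 6; 6^6 ≡ 36 (mod 37).
Mod 53: 154 ≡ 48; by Fermat, exponent reduces to 78 mod 52 = 26; 48^26 ≡ 52 (mod 53).
Combine by CRT: x ≡ 36 (mod 37), x ≡ 52 (mod 53) ⇒ x ≡ 1960 (mod 1961).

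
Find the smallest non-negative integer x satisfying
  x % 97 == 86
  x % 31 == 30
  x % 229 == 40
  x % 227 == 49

128944902

The moduli are pairwise coprime; N = 97·31·229·227 = 156312881.
N/97 = 1611473; 1611473 ≡ 12 (mod 97); 12·89 ≡ 1, so inverse 89.
N/31 = 5042351; 5042351 ≡ 15 (mod 31); 15·29 ≡ 1, so inverse 29.
N/229 = 682589; 682589 ≡ 169 (mod 229); 169·187 ≡ 1, so inverse 187.
N/227 = 688603; 688603 ≡ 112 (mod 227); 112·75 ≡ 1, so inverse 75.
x ≡ 86·1611473·89 + 30·5042351·29 + 40·682589·187 + 49·688603·75 = 24357441457.
24357441457 mod 156312881 = 128944902.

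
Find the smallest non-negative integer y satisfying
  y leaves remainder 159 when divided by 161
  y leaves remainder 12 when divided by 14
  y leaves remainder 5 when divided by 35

320

gcd(161, 14) = 7 and 7 | (12 − 159), so the pair is consistent; merging gives y ≡ 320 (mod 322), where 322 = lcm(161, 14).
gcd(322, 35) = 7 and 7 | (5 − 320), so the pair is consistent; merging gives y ≡ 320 (mod 1610), where 1610 = lcm(322, 35).
The solution is unique modulo lcm(161, 14, 35) = 1610.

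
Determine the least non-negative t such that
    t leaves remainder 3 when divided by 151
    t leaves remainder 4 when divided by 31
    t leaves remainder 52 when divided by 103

200078

The moduli are pairwise coprime; N = 151·31·103 = 482143.
N/151 = 3193; 3193 ≡ 22 (mod 151); 22·103 ≡ 1, so inverse 103.
N/31 = 15553; 15553 ≡ 22 (mod 31); 22·24 ≡ 1, so inverse 24.
N/103 = 4681; 4681 ≡ 46 (mod 103); 46·56 ≡ 1, so inverse 56.
t ≡ 3·3193·103 + 4·15553·24 + 52·4681·56 = 16110797.
16110797 mod 482143 = 200078.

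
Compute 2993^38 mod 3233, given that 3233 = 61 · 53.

937

Mod 61: 2993 ≡ 4; 4^38 ≡ 22 (mod 61).
Mod 53: 2993 ≡ 25; 25^38 ≡ 36 (mod 53).
Combine by CRT: x ≡ 22 (mod 61), x ≡ 36 (mod 53) ⇒ x ≡ 937 (mod 3233).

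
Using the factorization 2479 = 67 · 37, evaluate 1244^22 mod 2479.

2173

Mod 67: 1244 ≡ 38; 38^22 ≡ 29 (mod 67).
Mod 37: 1244 ≡ 23; 23^22 ≡ 27 (mod 37).
Combine by CRT: x ≡ 29 (mod 67), x ≡ 27 (mod 37) ⇒ x ≡ 2173 (mod 2479).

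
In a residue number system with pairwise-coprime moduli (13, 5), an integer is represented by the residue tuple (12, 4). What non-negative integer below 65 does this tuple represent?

64

From x ≡ 12 (mod 13) write x = 12 + 13t. Substituting into x ≡ 4 (mod 5) gives 13t ≡ 2 (mod 5), and since 3⁻¹ ≡ 2 (mod 5), t ≡ 4. Hence x ≡ 12 + 13·4 = 64 (mod 65).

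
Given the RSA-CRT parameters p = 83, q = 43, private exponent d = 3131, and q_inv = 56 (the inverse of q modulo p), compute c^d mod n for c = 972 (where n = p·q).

d_p = d mod (p−1) = 3131 mod 82 = 15; d_q = d mod (q−1) = 23.
m₁ = c^(d_p) mod p: c ≡ 59 (mod 83), and 59^15 mod 83 = 30.
m₂ = c^(d_q) mod q: c ≡ 26 (mod 43), and 26^23 mod 43 = 12.
h = q_inv·(m₁ − m₂) mod p = 56·(30 − 12) mod 83 = 12.
m = m₂ + h·q = 12 + 12·43 = 528.

528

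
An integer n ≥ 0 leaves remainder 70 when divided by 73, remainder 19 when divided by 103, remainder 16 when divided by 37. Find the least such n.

Combine the congruences pairwise.
From n ≡ 70 (mod 73) write n = 70 + 73t. Substituting into n ≡ 19 (mod 103) gives 73t ≡ 52 (mod 103), and since 73⁻¹ ≡ 24 (mod 103), t ≡ 12. Hence n ≡ 70 + 73·12 = 946 (mod 7519).
From n ≡ 946 (mod 7519) write n = 946 + 7519t. Substituting into n ≡ 16 (mod 37) gives 7519t ≡ 32 (mod 37), and since 8⁻¹ ≡ 14 (mod 37), t ≡ 4. Hence n ≡ 946 + 7519·4 = 31022 (mod 278203).

31022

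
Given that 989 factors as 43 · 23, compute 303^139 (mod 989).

882

Mod 43: 303 ≡ 2; by Fermat, exponent reduces to 139 mod 42 = 13; 2^13 ≡ 22 (mod 43).
Mod 23: 303 ≡ 4; by Fermat, exponent reduces to 139 mod 22 = 7; 4^7 ≡ 8 (mod 23).
Combine by CRT: x ≡ 22 (mod 43), x ≡ 8 (mod 23) ⇒ x ≡ 882 (mod 989).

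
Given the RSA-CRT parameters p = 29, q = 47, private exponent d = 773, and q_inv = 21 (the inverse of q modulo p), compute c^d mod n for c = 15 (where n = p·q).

d_p = d mod (p−1) = 773 mod 28 = 17; d_q = d mod (q−1) = 37.
m₁ = c^(d_p) mod p: c ≡ 15 (mod 29), and 15^17 mod 29 = 18.
m₂ = c^(d_q) mod q: c ≡ 15 (mod 47), and 15^37 mod 47 = 45.
h = q_inv·(m₁ − m₂) mod p = 21·(18 − 45) mod 29 = 13.
m = m₂ + h·q = 45 + 13·47 = 656.

656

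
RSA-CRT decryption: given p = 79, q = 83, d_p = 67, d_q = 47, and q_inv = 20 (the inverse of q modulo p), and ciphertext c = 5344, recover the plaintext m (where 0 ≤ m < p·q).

m₁ = c^(d_p) mod p: c ≡ 51 (mod 79), and 51^67 mod 79 = 20.
m₂ = c^(d_q) mod q: c ≡ 32 (mod 83), and 32^47 mod 83 = 43.
h = q_inv·(m₁ − m₂) mod p = 20·(20 − 43) mod 79 = 14.
m = m₂ + h·q = 43 + 14·83 = 1205.

1205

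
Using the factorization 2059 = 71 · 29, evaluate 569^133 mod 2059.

853

Mod 71: 569 ≡ 1; by Fermat, exponent reduces to 133 mod 70 = 63; 1^63 ≡ 1 (mod 71).
Mod 29: 569 ≡ 18; by Fermat, exponent reduces to 133 mod 28 = 21; 18^21 ≡ 12 (mod 29).
Combine by CRT: x ≡ 1 (mod 71), x ≡ 12 (mod 29) ⇒ x ≡ 853 (mod 2059).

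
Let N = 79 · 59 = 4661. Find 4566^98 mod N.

Mod 79: 4566 ≡ 63; by Fermat, exponent reduces to 98 mod 78 = 20; 63^20 ≡ 4 (mod 79).
Mod 59: 4566 ≡ 23; by Fermat, exponent reduces to 98 mod 58 = 40; 23^40 ≡ 28 (mod 59).
Combine by CRT: x ≡ 4 (mod 79), x ≡ 28 (mod 59) ⇒ x ≡ 1031 (mod 4661).

1031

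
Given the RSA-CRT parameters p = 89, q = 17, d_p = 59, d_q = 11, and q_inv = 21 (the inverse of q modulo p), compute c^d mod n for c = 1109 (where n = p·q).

m₁ = c^(d_p) mod p: c ≡ 41 (mod 89), and 41^59 mod 89 = 51.
m₂ = c^(d_q) mod q: c ≡ 4 (mod 17), and 4^11 mod 17 = 13.
h = q_inv·(m₁ − m₂) mod p = 21·(51 − 13) mod 89 = 86.
m = m₂ + h·q = 13 + 86·17 = 1475.

1475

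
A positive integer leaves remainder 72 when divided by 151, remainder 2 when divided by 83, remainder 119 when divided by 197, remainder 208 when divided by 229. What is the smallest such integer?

The moduli are pairwise coprime; N = 151·83·197·229 = 565401229.
N/151 = 3744379; 3744379 ≡ 32 (mod 151); 32·118 ≡ 1, so inverse 118.
N/83 = 6812063; 6812063 ≡ 4 (mod 83); 4·21 ≡ 1, so inverse 21.
N/197 = 2870057; 2870057 ≡ 161 (mod 197); 161·93 ≡ 1, so inverse 93.
N/229 = 2469001; 2469001 ≡ 152 (mod 229); 152·113 ≡ 1, so inverse 113.
a ≡ 72·3744379·118 + 2·6812063·21 + 119·2870057·93 + 208·2469001·113 = 121892670953.
121892670953 mod 565401229 = 331406718.

331406718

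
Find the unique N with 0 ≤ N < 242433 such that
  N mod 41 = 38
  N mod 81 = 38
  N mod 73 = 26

The moduli are pairwise coprime; M = 41·81·73 = 242433.
M/41 = 5913; 5913 ≡ 9 (mod 41); 9·32 ≡ 1, so inverse 32.
M/81 = 2993; 2993 ≡ 77 (mod 81); 77·20 ≡ 1, so inverse 20.
M/73 = 3321; 3321 ≡ 36 (mod 73); 36·71 ≡ 1, so inverse 71.
N ≡ 38·5913·32 + 38·2993·20 + 26·3321·71 = 15595454.
15595454 mod 242433 = 79742.

79742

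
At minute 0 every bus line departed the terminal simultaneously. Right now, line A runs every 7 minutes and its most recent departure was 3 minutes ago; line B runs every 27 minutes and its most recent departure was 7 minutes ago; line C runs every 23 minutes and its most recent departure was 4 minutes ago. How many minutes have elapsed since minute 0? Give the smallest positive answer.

2005

From t ≡ 3 (mod 7) write t = 3 + 7s. Substituting into t ≡ 7 (mod 27) gives 7s ≡ 4 (mod 27), and since 7⁻¹ ≡ 4 (mod 27), s ≡ 16. Hence t ≡ 3 + 7·16 = 115 (mod 189).
From t ≡ 115 (mod 189) write t = 115 + 189s. Substituting into t ≡ 4 (mod 23) gives 189s ≡ 4 (mod 23), and since 5⁻¹ ≡ 14 (mod 23), s ≡ 10. Hence t ≡ 115 + 189·10 = 2005 (mod 4347).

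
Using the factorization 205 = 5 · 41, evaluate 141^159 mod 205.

Mod 5: 141 ≡ 1; by Fermat, exponent reduces to 159 mod 4 = 3; 1^3 ≡ 1 (mod 5).
Mod 41: 141 ≡ 18; by Fermat, exponent reduces to 159 mod 40 = 39; 18^39 ≡ 16 (mod 41).
Combine by CRT: x ≡ 1 (mod 5), x ≡ 16 (mod 41) ⇒ x ≡ 16 (mod 205).

16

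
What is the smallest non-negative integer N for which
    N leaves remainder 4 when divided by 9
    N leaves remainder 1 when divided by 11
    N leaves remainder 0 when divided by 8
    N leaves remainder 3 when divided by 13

Combine the congruences pairwise.
From N ≡ 4 (mod 9) write N = 4 + 9t. Substituting into N ≡ 1 (mod 11) gives 9t ≡ 8 (mod 11), and since 9⁻¹ ≡ 5 (mod 11), t ≡ 7. Hence N ≡ 4 + 9·7 = 67 (mod 99).
From N ≡ 67 (mod 99) write N = 67 + 99t. Substituting into N ≡ 0 (mod 8) gives 99t ≡ 5 (mod 8), and since 3⁻¹ ≡ 3 (mod 8), t ≡ 7. Hence N ≡ 67 + 99·7 = 760 (mod 792).
From N ≡ 760 (mod 792) write N = 760 + 792t. Substituting into N ≡ 3 (mod 13) gives 792t ≡ 10 (mod 13), and since 12⁻¹ ≡ 12 (mod 13), t ≡ 3. Hence N ≡ 760 + 792·3 = 3136 (mod 10296).

3136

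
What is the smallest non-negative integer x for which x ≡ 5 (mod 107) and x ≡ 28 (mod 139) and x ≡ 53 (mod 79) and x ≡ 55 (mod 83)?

18251423

The moduli are pairwise coprime; N = 107·139·79·83 = 97522261.
N/107 = 911423; 911423 ≡ 104 (mod 107); 104·71 ≡ 1, so inverse 71.
N/139 = 701599; 701599 ≡ 66 (mod 139); 66·99 ≡ 1, so inverse 99.
N/79 = 1234459; 1234459 ≡ 5 (mod 79); 5·16 ≡ 1, so inverse 16.
N/83 = 1174967; 1174967 ≡ 19 (mod 83); 19·35 ≡ 1, so inverse 35.
x ≡ 5·911423·71 + 28·701599·99 + 53·1234459·16 + 55·1174967·35 = 5577020300.
5577020300 mod 97522261 = 18251423.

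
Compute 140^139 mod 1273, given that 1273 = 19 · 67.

Mod 19: 140 ≡ 7; by Fermat, exponent reduces to 139 mod 18 = 13; 7^13 ≡ 7 (mod 19).
Mod 67: 140 ≡ 6; by Fermat, exponent reduces to 139 mod 66 = 7; 6^7 ≡ 10 (mod 67).
Combine by CRT: x ≡ 7 (mod 19), x ≡ 10 (mod 67) ⇒ x ≡ 881 (mod 1273).

881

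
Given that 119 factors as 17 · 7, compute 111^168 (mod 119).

1

Mod 17: 111 ≡ 9; by Fermat, exponent reduces to 168 mod 16 = 8; 9^8 ≡ 1 (mod 17).
Mod 7: 111 ≡ 6; since 6 | 168, by Fermat 6^168 ≡ 1 (mod 7).
Combine by CRT: x ≡ 1 (mod 17), x ≡ 1 (mod 7) ⇒ x ≡ 1 (mod 119).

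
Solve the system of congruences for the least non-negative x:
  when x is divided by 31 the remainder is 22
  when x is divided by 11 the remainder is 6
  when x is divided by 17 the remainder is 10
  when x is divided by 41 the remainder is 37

The moduli are pairwise coprime; N = 31·11·17·41 = 237677.
N/31 = 7667; 7667 ≡ 10 (mod 31); 10·28 ≡ 1, so inverse 28.
N/11 = 21607; 21607 ≡ 3 (mod 11); 3·4 ≡ 1, so inverse 4.
N/17 = 13981; 13981 ≡ 7 (mod 17); 7·5 ≡ 1, so inverse 5.
N/41 = 5797; 5797 ≡ 16 (mod 41); 16·18 ≡ 1, so inverse 18.
x ≡ 22·7667·28 + 6·21607·4 + 10·13981·5 + 37·5797·18 = 9801292.
9801292 mod 237677 = 56535.

56535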